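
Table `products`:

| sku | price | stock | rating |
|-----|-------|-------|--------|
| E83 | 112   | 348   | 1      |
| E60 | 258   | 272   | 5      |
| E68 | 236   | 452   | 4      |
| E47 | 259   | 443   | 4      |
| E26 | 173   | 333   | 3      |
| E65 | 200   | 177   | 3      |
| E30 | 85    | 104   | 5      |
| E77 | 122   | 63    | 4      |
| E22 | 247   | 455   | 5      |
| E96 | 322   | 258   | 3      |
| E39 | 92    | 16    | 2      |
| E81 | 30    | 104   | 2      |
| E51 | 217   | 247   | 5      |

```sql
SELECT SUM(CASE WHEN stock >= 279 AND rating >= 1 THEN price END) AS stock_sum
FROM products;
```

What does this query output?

1027

sku=E83: ✓ → 112
sku=E60: ✗
sku=E68: ✓ → 236
sku=E47: ✓ → 259
sku=E26: ✓ → 173
sku=E65: ✗
sku=E30: ✗
sku=E77: ✗
sku=E22: ✓ → 247
sku=E96: ✗
sku=E39: ✗
sku=E81: ✗
sku=E51: ✗
stock_sum = 112 + 236 + 259 + 173 + 247 = 1027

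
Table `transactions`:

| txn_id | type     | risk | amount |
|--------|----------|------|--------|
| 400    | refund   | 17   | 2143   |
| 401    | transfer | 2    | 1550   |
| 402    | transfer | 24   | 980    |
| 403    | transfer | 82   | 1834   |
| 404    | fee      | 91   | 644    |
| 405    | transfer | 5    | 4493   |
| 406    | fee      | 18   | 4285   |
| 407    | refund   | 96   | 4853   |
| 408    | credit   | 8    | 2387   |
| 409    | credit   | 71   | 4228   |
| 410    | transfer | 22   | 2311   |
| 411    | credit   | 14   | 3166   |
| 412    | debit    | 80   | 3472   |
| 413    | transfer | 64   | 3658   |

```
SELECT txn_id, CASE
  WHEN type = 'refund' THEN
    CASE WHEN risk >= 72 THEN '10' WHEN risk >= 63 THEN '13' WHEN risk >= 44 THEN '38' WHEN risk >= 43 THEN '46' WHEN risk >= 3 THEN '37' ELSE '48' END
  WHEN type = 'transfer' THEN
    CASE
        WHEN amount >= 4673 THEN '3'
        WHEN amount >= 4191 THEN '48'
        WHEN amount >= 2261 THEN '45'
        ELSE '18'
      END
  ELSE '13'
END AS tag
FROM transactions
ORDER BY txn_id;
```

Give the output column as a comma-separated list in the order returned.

txn_id=400: type='refund' → inner[risk >= 3] → 37
txn_id=401: type='transfer' → inner[ELSE] → 18
txn_id=402: type='transfer' → inner[ELSE] → 18
txn_id=403: type='transfer' → inner[ELSE] → 18
txn_id=404: type='fee' → outer ELSE → 13
txn_id=405: type='transfer' → inner[amount >= 4191] → 48
txn_id=406: type='fee' → outer ELSE → 13
txn_id=407: type='refund' → inner[risk >= 72] → 10
txn_id=408: type='credit' → outer ELSE → 13
txn_id=409: type='credit' → outer ELSE → 13
txn_id=410: type='transfer' → inner[amount >= 2261] → 45
txn_id=411: type='credit' → outer ELSE → 13
txn_id=412: type='debit' → outer ELSE → 13
txn_id=413: type='transfer' → inner[amount >= 2261] → 45

37, 18, 18, 18, 13, 48, 13, 10, 13, 13, 45, 13, 13, 45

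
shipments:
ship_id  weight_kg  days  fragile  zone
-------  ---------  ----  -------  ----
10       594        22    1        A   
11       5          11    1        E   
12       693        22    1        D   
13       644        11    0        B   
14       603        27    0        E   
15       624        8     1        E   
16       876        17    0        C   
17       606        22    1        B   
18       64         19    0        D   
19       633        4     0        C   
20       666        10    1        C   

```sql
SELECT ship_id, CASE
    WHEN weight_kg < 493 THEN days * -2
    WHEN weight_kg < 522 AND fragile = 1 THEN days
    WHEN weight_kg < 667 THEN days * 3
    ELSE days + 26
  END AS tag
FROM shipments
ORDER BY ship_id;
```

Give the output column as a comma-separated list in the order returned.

66, -22, 48, 33, 81, 24, 43, 66, -38, 12, 30

ship_id=10: weight_kg < 667 → 66
ship_id=11: weight_kg < 493 → -22
ship_id=12: ELSE → 48
ship_id=13: weight_kg < 667 → 33
ship_id=14: weight_kg < 667 → 81
ship_id=15: weight_kg < 667 → 24
ship_id=16: ELSE → 43
ship_id=17: weight_kg < 667 → 66
ship_id=18: weight_kg < 493 → -38
ship_id=19: weight_kg < 667 → 12
ship_id=20: weight_kg < 667 → 30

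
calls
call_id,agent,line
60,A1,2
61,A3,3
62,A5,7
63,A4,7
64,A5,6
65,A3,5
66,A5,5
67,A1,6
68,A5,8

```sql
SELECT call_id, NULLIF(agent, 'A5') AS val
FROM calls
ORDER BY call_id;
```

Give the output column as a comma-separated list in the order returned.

call_id=60: agent=A1 vs A5: differ → A1
call_id=61: agent=A3 vs A5: differ → A3
call_id=62: agent=A5 vs A5: equal → NULL
call_id=63: agent=A4 vs A5: differ → A4
call_id=64: agent=A5 vs A5: equal → NULL
call_id=65: agent=A3 vs A5: differ → A3
call_id=66: agent=A5 vs A5: equal → NULL
call_id=67: agent=A1 vs A5: differ → A1
call_id=68: agent=A5 vs A5: equal → NULL

A1, A3, NULL, A4, NULL, A3, NULL, A1, NULL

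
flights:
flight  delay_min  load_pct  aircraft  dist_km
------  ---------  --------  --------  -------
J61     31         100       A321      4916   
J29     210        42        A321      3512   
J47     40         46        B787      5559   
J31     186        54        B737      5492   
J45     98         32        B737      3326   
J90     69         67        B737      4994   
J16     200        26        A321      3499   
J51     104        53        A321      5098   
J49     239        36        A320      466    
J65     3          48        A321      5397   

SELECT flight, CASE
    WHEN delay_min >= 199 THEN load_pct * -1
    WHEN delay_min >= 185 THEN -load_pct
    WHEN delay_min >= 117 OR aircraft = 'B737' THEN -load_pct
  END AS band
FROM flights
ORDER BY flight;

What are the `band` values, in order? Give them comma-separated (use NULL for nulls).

flight=J16: delay_min >= 199 → -26
flight=J29: delay_min >= 199 → -42
flight=J31: delay_min >= 185 → -54
flight=J45: delay_min >= 117 OR aircraft = 'B737' → -32
flight=J47: (no match → NULL) → NULL
flight=J49: delay_min >= 199 → -36
flight=J51: (no match → NULL) → NULL
flight=J61: (no match → NULL) → NULL
flight=J65: (no match → NULL) → NULL
flight=J90: delay_min >= 117 OR aircraft = 'B737' → -67

-26, -42, -54, -32, NULL, -36, NULL, NULL, NULL, -67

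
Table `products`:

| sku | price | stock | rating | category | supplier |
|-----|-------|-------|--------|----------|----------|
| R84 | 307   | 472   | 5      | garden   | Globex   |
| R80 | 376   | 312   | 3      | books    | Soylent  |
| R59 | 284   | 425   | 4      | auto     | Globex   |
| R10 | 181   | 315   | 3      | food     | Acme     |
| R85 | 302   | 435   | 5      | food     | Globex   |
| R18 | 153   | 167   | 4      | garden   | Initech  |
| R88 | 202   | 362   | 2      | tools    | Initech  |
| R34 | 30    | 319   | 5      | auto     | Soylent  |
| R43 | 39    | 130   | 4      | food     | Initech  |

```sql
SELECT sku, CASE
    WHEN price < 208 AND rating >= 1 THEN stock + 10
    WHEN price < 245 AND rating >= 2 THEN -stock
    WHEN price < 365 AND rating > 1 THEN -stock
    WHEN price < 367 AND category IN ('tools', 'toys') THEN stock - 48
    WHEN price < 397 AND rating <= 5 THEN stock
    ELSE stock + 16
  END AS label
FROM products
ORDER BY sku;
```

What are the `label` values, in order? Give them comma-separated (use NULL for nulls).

325, 177, 329, 140, -425, 312, -472, -435, 372

sku=R10: price < 208 AND rating >= 1 → 325
sku=R18: price < 208 AND rating >= 1 → 177
sku=R34: price < 208 AND rating >= 1 → 329
sku=R43: price < 208 AND rating >= 1 → 140
sku=R59: price < 365 AND rating > 1 → -425
sku=R80: price < 397 AND rating <= 5 → 312
sku=R84: price < 365 AND rating > 1 → -472
sku=R85: price < 365 AND rating > 1 → -435
sku=R88: price < 208 AND rating >= 1 → 372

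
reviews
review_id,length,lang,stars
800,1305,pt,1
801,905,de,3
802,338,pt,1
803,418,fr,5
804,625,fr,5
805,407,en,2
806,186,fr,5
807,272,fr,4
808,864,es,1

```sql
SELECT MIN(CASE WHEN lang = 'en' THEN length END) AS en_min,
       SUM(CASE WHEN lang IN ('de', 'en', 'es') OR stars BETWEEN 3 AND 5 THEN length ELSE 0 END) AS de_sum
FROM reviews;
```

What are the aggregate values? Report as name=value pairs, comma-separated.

en_min=407, de_sum=3677

[en_min: lang = 'en']
review_id=800: ✗
review_id=801: ✗
review_id=802: ✗
review_id=803: ✗
review_id=804: ✗
review_id=805: ✓ → 407
review_id=806: ✗
review_id=807: ✗
review_id=808: ✗
en_min = MIN(407) = 407
—
[de_sum: lang IN ('de', 'en', 'es') OR stars BETWEEN 3 AND 5]
review_id=800: ✗
review_id=801: ✓ → 905
review_id=802: ✗
review_id=803: ✓ → 418
review_id=804: ✓ → 625
review_id=805: ✓ → 407
review_id=806: ✓ → 186
review_id=807: ✓ → 272
review_id=808: ✓ → 864
de_sum = 905 + 418 + 625 + 407 + 186 + 272 + 864 = 3677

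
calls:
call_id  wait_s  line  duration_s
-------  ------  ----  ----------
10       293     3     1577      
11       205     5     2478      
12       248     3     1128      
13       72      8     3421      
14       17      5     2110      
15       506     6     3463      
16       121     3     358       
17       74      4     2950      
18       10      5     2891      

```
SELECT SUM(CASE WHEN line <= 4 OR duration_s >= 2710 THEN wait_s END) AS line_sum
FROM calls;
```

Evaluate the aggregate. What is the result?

call_id=10: ✓ → 293
call_id=11: ✗
call_id=12: ✓ → 248
call_id=13: ✓ → 72
call_id=14: ✗
call_id=15: ✓ → 506
call_id=16: ✓ → 121
call_id=17: ✓ → 74
call_id=18: ✓ → 10
line_sum = 293 + 248 + 72 + 506 + 121 + 74 + 10 = 1324

1324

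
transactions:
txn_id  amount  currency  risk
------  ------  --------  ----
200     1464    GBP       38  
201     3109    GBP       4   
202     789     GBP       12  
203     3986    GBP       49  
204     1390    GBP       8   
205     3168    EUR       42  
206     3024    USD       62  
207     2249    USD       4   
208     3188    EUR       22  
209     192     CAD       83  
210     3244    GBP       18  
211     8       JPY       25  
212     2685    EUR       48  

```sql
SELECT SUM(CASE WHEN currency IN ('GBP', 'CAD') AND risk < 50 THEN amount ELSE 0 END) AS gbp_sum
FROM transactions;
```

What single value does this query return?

txn_id=200: ✓ → 1464
txn_id=201: ✓ → 3109
txn_id=202: ✓ → 789
txn_id=203: ✓ → 3986
txn_id=204: ✓ → 1390
txn_id=205: ✗
txn_id=206: ✗
txn_id=207: ✗
txn_id=208: ✗
txn_id=209: ✗
txn_id=210: ✓ → 3244
txn_id=211: ✗
txn_id=212: ✗
gbp_sum = 1464 + 3109 + 789 + 3986 + 1390 + 3244 = 13982

13982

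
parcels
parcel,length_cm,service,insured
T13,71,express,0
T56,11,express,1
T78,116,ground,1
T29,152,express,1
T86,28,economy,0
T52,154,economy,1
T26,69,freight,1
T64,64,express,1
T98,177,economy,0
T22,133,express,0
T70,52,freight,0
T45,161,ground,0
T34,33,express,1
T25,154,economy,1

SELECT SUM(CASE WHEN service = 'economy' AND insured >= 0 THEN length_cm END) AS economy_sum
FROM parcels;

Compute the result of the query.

513

parcel=T13: ✗
parcel=T56: ✗
parcel=T78: ✗
parcel=T29: ✗
parcel=T86: ✓ → 28
parcel=T52: ✓ → 154
parcel=T26: ✗
parcel=T64: ✗
parcel=T98: ✓ → 177
parcel=T22: ✗
parcel=T70: ✗
parcel=T45: ✗
parcel=T34: ✗
parcel=T25: ✓ → 154
economy_sum = 28 + 154 + 177 + 154 = 513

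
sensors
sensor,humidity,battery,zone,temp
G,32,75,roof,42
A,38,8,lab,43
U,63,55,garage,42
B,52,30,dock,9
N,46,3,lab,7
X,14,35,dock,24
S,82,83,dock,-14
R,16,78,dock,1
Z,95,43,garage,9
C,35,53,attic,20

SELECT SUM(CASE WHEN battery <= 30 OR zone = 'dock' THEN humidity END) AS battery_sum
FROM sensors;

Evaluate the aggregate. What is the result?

sensor=G: ✗
sensor=A: ✓ → 38
sensor=U: ✗
sensor=B: ✓ → 52
sensor=N: ✓ → 46
sensor=X: ✓ → 14
sensor=S: ✓ → 82
sensor=R: ✓ → 16
sensor=Z: ✗
sensor=C: ✗
battery_sum = 38 + 52 + 46 + 14 + 82 + 16 = 248

248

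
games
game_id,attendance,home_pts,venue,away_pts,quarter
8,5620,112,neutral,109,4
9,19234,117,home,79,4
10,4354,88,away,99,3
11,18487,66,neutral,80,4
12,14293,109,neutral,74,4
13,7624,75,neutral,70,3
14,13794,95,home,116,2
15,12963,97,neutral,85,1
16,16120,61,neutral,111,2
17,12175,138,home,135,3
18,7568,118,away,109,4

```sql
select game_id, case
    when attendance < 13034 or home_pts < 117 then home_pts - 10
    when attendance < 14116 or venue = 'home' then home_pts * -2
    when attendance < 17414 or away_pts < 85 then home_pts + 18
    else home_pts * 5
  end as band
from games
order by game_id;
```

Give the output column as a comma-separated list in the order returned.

game_id=8: attendance < 13034 or home_pts < 117 → 102
game_id=9: attendance < 14116 or venue = 'home' → -234
game_id=10: attendance < 13034 or home_pts < 117 → 78
game_id=11: attendance < 13034 or home_pts < 117 → 56
game_id=12: attendance < 13034 or home_pts < 117 → 99
game_id=13: attendance < 13034 or home_pts < 117 → 65
game_id=14: attendance < 13034 or home_pts < 117 → 85
game_id=15: attendance < 13034 or home_pts < 117 → 87
game_id=16: attendance < 13034 or home_pts < 117 → 51
game_id=17: attendance < 13034 or home_pts < 117 → 128
game_id=18: attendance < 13034 or home_pts < 117 → 108

102, -234, 78, 56, 99, 65, 85, 87, 51, 128, 108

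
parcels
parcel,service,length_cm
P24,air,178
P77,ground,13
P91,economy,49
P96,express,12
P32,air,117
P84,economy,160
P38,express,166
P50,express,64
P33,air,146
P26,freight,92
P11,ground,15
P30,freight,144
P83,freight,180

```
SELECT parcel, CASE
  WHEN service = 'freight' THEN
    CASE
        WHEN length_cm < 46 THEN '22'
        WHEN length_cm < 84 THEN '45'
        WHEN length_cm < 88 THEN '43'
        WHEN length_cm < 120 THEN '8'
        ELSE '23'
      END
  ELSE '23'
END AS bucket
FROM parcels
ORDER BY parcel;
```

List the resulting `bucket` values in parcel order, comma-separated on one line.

23, 23, 8, 23, 23, 23, 23, 23, 23, 23, 23, 23, 23

parcel=P11: service='ground' → outer ELSE → 23
parcel=P24: service='air' → outer ELSE → 23
parcel=P26: service='freight' → inner[length_cm < 120] → 8
parcel=P30: service='freight' → inner[ELSE] → 23
parcel=P32: service='air' → outer ELSE → 23
parcel=P33: service='air' → outer ELSE → 23
parcel=P38: service='express' → outer ELSE → 23
parcel=P50: service='express' → outer ELSE → 23
parcel=P77: service='ground' → outer ELSE → 23
parcel=P83: service='freight' → inner[ELSE] → 23
parcel=P84: service='economy' → outer ELSE → 23
parcel=P91: service='economy' → outer ELSE → 23
parcel=P96: service='express' → outer ELSE → 23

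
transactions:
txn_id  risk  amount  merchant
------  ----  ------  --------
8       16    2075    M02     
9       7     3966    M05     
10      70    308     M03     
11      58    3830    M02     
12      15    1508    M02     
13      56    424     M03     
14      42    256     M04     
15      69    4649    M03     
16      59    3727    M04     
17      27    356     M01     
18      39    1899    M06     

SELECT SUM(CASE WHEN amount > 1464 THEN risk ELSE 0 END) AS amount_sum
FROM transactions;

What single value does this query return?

txn_id=8: ✓ → 16
txn_id=9: ✓ → 7
txn_id=10: ✗
txn_id=11: ✓ → 58
txn_id=12: ✓ → 15
txn_id=13: ✗
txn_id=14: ✗
txn_id=15: ✓ → 69
txn_id=16: ✓ → 59
txn_id=17: ✗
txn_id=18: ✓ → 39
amount_sum = 16 + 7 + 58 + 15 + 69 + 59 + 39 = 263

263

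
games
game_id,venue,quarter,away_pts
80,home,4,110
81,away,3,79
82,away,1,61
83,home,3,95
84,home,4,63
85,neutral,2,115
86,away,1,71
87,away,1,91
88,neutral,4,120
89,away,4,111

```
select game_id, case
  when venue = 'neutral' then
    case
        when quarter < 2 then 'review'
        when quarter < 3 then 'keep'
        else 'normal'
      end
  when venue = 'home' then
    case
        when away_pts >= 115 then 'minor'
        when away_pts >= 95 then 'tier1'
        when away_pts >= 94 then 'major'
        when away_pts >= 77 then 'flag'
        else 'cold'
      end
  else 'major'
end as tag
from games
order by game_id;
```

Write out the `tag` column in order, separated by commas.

tier1, major, major, tier1, cold, keep, major, major, normal, major

game_id=80: venue='home' → inner[away_pts >= 95] → tier1
game_id=81: venue='away' → outer ELSE → major
game_id=82: venue='away' → outer ELSE → major
game_id=83: venue='home' → inner[away_pts >= 95] → tier1
game_id=84: venue='home' → inner[ELSE] → cold
game_id=85: venue='neutral' → inner[quarter < 3] → keep
game_id=86: venue='away' → outer ELSE → major
game_id=87: venue='away' → outer ELSE → major
game_id=88: venue='neutral' → inner[ELSE] → normal
game_id=89: venue='away' → outer ELSE → major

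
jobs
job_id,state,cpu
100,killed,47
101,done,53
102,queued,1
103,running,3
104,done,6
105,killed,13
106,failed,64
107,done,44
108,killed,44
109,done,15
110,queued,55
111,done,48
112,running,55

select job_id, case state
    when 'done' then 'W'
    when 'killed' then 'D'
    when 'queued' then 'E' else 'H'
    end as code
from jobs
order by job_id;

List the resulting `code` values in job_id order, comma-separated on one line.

D, W, E, H, W, D, H, W, D, W, E, W, H

job_id=100: state='killed' → D
job_id=101: state='done' → W
job_id=102: state='queued' → E
job_id=103: ELSE → H
job_id=104: state='done' → W
job_id=105: state='killed' → D
job_id=106: ELSE → H
job_id=107: state='done' → W
job_id=108: state='killed' → D
job_id=109: state='done' → W
job_id=110: state='queued' → E
job_id=111: state='done' → W
job_id=112: ELSE → H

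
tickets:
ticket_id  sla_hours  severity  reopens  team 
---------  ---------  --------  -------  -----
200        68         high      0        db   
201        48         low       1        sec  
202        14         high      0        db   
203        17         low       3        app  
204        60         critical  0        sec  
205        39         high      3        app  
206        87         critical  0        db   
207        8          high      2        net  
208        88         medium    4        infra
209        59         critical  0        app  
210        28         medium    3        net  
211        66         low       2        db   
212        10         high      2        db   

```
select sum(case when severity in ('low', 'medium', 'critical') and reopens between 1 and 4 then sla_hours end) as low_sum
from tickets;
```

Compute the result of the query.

247

ticket_id=200: ✗
ticket_id=201: ✓ → 48
ticket_id=202: ✗
ticket_id=203: ✓ → 17
ticket_id=204: ✗
ticket_id=205: ✗
ticket_id=206: ✗
ticket_id=207: ✗
ticket_id=208: ✓ → 88
ticket_id=209: ✗
ticket_id=210: ✓ → 28
ticket_id=211: ✓ → 66
ticket_id=212: ✗
low_sum = 48 + 17 + 88 + 28 + 66 = 247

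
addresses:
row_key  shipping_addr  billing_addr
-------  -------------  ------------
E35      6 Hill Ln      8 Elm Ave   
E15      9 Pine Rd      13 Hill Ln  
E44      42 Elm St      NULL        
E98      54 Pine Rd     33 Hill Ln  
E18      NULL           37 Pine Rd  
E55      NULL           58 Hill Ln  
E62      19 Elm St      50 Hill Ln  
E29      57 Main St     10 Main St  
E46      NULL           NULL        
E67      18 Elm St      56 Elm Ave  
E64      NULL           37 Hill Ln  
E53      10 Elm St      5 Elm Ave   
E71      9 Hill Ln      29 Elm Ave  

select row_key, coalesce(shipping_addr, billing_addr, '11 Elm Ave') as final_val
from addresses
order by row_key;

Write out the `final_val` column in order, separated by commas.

row_key=E15: shipping_addr=9 Pine Rd → 9 Pine Rd
row_key=E18: shipping_addr=NULL, billing_addr=37 Pine Rd → 37 Pine Rd
row_key=E29: shipping_addr=57 Main St → 57 Main St
row_key=E35: shipping_addr=6 Hill Ln → 6 Hill Ln
row_key=E44: shipping_addr=42 Elm St → 42 Elm St
row_key=E46: shipping_addr=NULL, billing_addr=NULL, → literal 11 Elm Ave → 11 Elm Ave
row_key=E53: shipping_addr=10 Elm St → 10 Elm St
row_key=E55: shipping_addr=NULL, billing_addr=58 Hill Ln → 58 Hill Ln
row_key=E62: shipping_addr=19 Elm St → 19 Elm St
row_key=E64: shipping_addr=NULL, billing_addr=37 Hill Ln → 37 Hill Ln
row_key=E67: shipping_addr=18 Elm St → 18 Elm St
row_key=E71: shipping_addr=9 Hill Ln → 9 Hill Ln
row_key=E98: shipping_addr=54 Pine Rd → 54 Pine Rd

9 Pine Rd, 37 Pine Rd, 57 Main St, 6 Hill Ln, 42 Elm St, 11 Elm Ave, 10 Elm St, 58 Hill Ln, 19 Elm St, 37 Hill Ln, 18 Elm St, 9 Hill Ln, 54 Pine Rd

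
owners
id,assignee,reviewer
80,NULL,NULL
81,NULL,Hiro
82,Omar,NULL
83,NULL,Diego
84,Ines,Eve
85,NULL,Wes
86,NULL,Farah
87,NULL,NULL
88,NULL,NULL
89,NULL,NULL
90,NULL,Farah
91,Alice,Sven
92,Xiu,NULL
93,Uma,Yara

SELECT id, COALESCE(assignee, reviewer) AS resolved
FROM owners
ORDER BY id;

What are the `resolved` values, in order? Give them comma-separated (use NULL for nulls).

id=80: assignee=NULL, reviewer=NULL (all NULL) → NULL
id=81: assignee=NULL, reviewer=Hiro → Hiro
id=82: assignee=Omar → Omar
id=83: assignee=NULL, reviewer=Diego → Diego
id=84: assignee=Ines → Ines
id=85: assignee=NULL, reviewer=Wes → Wes
id=86: assignee=NULL, reviewer=Farah → Farah
id=87: assignee=NULL, reviewer=NULL (all NULL) → NULL
id=88: assignee=NULL, reviewer=NULL (all NULL) → NULL
id=89: assignee=NULL, reviewer=NULL (all NULL) → NULL
id=90: assignee=NULL, reviewer=Farah → Farah
id=91: assignee=Alice → Alice
id=92: assignee=Xiu → Xiu
id=93: assignee=Uma → Uma

NULL, Hiro, Omar, Diego, Ines, Wes, Farah, NULL, NULL, NULL, Farah, Alice, Xiu, Uma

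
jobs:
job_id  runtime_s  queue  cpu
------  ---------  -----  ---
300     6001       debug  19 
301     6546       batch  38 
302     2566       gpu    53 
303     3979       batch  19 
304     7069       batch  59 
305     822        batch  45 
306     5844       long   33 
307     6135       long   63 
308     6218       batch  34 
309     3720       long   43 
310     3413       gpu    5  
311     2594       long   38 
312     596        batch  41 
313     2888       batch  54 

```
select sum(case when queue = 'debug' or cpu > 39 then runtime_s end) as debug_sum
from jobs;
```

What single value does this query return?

job_id=300: ✓ → 6001
job_id=301: ✗
job_id=302: ✓ → 2566
job_id=303: ✗
job_id=304: ✓ → 7069
job_id=305: ✓ → 822
job_id=306: ✗
job_id=307: ✓ → 6135
job_id=308: ✗
job_id=309: ✓ → 3720
job_id=310: ✗
job_id=311: ✗
job_id=312: ✓ → 596
job_id=313: ✓ → 2888
debug_sum = 6001 + 2566 + 7069 + 822 + 6135 + 3720 + 596 + 2888 = 29797

29797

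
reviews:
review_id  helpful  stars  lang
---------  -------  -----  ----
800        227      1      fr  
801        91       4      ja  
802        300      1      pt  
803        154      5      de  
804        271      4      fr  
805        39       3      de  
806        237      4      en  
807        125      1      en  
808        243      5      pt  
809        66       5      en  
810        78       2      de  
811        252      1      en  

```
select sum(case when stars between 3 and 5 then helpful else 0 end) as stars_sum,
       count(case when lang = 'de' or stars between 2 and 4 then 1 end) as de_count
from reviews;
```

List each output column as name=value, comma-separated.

[stars_sum: stars between 3 and 5]
review_id=800: ✗
review_id=801: ✓ → 91
review_id=802: ✗
review_id=803: ✓ → 154
review_id=804: ✓ → 271
review_id=805: ✓ → 39
review_id=806: ✓ → 237
review_id=807: ✗
review_id=808: ✓ → 243
review_id=809: ✓ → 66
review_id=810: ✗
review_id=811: ✗
stars_sum = 91 + 154 + 271 + 39 + 237 + 243 + 66 = 1101
—
[de_count: lang = 'de' or stars between 2 and 4]
review_id=800: ✗
review_id=801: ✓ → 1
review_id=802: ✗
review_id=803: ✓ → 1
review_id=804: ✓ → 1
review_id=805: ✓ → 1
review_id=806: ✓ → 1
review_id=807: ✗
review_id=808: ✗
review_id=809: ✗
review_id=810: ✓ → 1
review_id=811: ✗
de_count = COUNT(1, 1, 1, 1, 1, 1) = 6

stars_sum=1101, de_count=6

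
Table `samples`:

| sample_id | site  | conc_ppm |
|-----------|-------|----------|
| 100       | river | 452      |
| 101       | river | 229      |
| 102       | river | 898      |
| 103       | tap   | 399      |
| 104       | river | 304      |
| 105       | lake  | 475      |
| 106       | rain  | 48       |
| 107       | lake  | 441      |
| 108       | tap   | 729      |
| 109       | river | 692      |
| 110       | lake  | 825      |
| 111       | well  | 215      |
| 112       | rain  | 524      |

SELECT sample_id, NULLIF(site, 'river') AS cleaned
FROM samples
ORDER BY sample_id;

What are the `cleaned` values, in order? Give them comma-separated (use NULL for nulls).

NULL, NULL, NULL, tap, NULL, lake, rain, lake, tap, NULL, lake, well, rain

sample_id=100: site=river vs river: equal → NULL
sample_id=101: site=river vs river: equal → NULL
sample_id=102: site=river vs river: equal → NULL
sample_id=103: site=tap vs river: differ → tap
sample_id=104: site=river vs river: equal → NULL
sample_id=105: site=lake vs river: differ → lake
sample_id=106: site=rain vs river: differ → rain
sample_id=107: site=lake vs river: differ → lake
sample_id=108: site=tap vs river: differ → tap
sample_id=109: site=river vs river: equal → NULL
sample_id=110: site=lake vs river: differ → lake
sample_id=111: site=well vs river: differ → well
sample_id=112: site=rain vs river: differ → rain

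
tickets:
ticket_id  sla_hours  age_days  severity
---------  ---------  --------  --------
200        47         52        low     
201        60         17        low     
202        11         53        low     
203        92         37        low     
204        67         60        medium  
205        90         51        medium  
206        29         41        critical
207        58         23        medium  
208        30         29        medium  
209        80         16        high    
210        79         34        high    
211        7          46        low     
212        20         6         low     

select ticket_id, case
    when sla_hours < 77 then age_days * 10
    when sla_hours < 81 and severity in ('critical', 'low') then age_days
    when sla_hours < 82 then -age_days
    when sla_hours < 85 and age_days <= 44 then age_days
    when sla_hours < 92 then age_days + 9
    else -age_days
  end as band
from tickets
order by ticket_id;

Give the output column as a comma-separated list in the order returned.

ticket_id=200: sla_hours < 77 → 520
ticket_id=201: sla_hours < 77 → 170
ticket_id=202: sla_hours < 77 → 530
ticket_id=203: ELSE → -37
ticket_id=204: sla_hours < 77 → 600
ticket_id=205: sla_hours < 92 → 60
ticket_id=206: sla_hours < 77 → 410
ticket_id=207: sla_hours < 77 → 230
ticket_id=208: sla_hours < 77 → 290
ticket_id=209: sla_hours < 82 → -16
ticket_id=210: sla_hours < 82 → -34
ticket_id=211: sla_hours < 77 → 460
ticket_id=212: sla_hours < 77 → 60

520, 170, 530, -37, 600, 60, 410, 230, 290, -16, -34, 460, 60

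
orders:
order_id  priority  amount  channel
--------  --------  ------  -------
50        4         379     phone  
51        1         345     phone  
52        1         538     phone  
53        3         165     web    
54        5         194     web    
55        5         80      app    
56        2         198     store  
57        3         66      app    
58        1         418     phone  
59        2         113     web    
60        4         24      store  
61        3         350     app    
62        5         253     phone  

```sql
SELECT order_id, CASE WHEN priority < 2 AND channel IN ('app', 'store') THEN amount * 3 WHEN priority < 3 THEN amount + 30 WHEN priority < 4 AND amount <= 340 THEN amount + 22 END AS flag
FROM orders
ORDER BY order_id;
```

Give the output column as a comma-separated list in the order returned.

NULL, 375, 568, 187, NULL, NULL, 228, 88, 448, 143, NULL, NULL, NULL

order_id=50: (no match → NULL) → NULL
order_id=51: priority < 3 → 375
order_id=52: priority < 3 → 568
order_id=53: priority < 4 AND amount <= 340 → 187
order_id=54: (no match → NULL) → NULL
order_id=55: (no match → NULL) → NULL
order_id=56: priority < 3 → 228
order_id=57: priority < 4 AND amount <= 340 → 88
order_id=58: priority < 3 → 448
order_id=59: priority < 3 → 143
order_id=60: (no match → NULL) → NULL
order_id=61: (no match → NULL) → NULL
order_id=62: (no match → NULL) → NULL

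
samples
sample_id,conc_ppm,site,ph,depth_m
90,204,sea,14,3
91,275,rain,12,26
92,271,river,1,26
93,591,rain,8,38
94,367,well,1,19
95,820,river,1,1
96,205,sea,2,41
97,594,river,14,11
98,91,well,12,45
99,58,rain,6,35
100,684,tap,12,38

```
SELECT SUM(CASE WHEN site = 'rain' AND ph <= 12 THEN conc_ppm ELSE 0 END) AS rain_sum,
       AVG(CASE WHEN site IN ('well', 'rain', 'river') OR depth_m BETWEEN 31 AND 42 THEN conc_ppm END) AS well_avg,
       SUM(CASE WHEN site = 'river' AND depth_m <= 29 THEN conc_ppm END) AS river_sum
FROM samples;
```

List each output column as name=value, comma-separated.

rain_sum=924, well_avg=395.6, river_sum=1685

[rain_sum: site = 'rain' AND ph <= 12]
sample_id=90: ✗
sample_id=91: ✓ → 275
sample_id=92: ✗
sample_id=93: ✓ → 591
sample_id=94: ✗
sample_id=95: ✗
sample_id=96: ✗
sample_id=97: ✗
sample_id=98: ✗
sample_id=99: ✓ → 58
sample_id=100: ✗
rain_sum = 275 + 591 + 58 = 924
—
[well_avg: site IN ('well', 'rain', 'river') OR depth_m BETWEEN 31 AND 42]
sample_id=90: ✗
sample_id=91: ✓ → 275
sample_id=92: ✓ → 271
sample_id=93: ✓ → 591
sample_id=94: ✓ → 367
sample_id=95: ✓ → 820
sample_id=96: ✓ → 205
sample_id=97: ✓ → 594
sample_id=98: ✓ → 91
sample_id=99: ✓ → 58
sample_id=100: ✓ → 684
well_avg = (275 + 271 + 591 + 367 + 820 + 205 + 594 + 91 + 58 + 684) / 10 = 395.6
—
[river_sum: site = 'river' AND depth_m <= 29]
sample_id=90: ✗
sample_id=91: ✗
sample_id=92: ✓ → 271
sample_id=93: ✗
sample_id=94: ✗
sample_id=95: ✓ → 820
sample_id=96: ✗
sample_id=97: ✓ → 594
sample_id=98: ✗
sample_id=99: ✗
sample_id=100: ✗
river_sum = 271 + 820 + 594 = 1685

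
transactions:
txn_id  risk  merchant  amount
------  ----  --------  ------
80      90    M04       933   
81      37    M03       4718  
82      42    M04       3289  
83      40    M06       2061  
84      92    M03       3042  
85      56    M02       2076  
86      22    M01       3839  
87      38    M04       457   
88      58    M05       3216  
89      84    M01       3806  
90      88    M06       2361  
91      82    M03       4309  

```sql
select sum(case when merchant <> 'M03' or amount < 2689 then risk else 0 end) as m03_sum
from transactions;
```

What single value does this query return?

txn_id=80: ✓ → 90
txn_id=81: ✗
txn_id=82: ✓ → 42
txn_id=83: ✓ → 40
txn_id=84: ✗
txn_id=85: ✓ → 56
txn_id=86: ✓ → 22
txn_id=87: ✓ → 38
txn_id=88: ✓ → 58
txn_id=89: ✓ → 84
txn_id=90: ✓ → 88
txn_id=91: ✗
m03_sum = 90 + 42 + 40 + 56 + 22 + 38 + 58 + 84 + 88 = 518

518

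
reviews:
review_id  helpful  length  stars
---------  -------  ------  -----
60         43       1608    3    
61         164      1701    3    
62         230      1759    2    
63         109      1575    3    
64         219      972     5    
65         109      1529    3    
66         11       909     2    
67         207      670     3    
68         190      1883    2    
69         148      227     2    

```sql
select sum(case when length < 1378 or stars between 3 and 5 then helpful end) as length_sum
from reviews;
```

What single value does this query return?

1010

review_id=60: ✓ → 43
review_id=61: ✓ → 164
review_id=62: ✗
review_id=63: ✓ → 109
review_id=64: ✓ → 219
review_id=65: ✓ → 109
review_id=66: ✓ → 11
review_id=67: ✓ → 207
review_id=68: ✗
review_id=69: ✓ → 148
length_sum = 43 + 164 + 109 + 219 + 109 + 11 + 207 + 148 = 1010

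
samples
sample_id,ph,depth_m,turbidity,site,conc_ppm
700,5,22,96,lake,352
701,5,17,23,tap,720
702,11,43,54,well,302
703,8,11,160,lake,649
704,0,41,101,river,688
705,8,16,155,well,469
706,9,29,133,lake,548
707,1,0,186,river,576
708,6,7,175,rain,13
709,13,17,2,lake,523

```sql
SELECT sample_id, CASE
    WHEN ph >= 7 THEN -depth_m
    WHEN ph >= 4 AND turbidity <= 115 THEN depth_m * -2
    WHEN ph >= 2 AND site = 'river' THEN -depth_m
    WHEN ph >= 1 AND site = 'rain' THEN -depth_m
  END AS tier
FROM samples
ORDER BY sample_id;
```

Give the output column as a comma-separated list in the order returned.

-44, -34, -43, -11, NULL, -16, -29, NULL, -7, -17

sample_id=700: ph >= 4 AND turbidity <= 115 → -44
sample_id=701: ph >= 4 AND turbidity <= 115 → -34
sample_id=702: ph >= 7 → -43
sample_id=703: ph >= 7 → -11
sample_id=704: (no match → NULL) → NULL
sample_id=705: ph >= 7 → -16
sample_id=706: ph >= 7 → -29
sample_id=707: (no match → NULL) → NULL
sample_id=708: ph >= 1 AND site = 'rain' → -7
sample_id=709: ph >= 7 → -17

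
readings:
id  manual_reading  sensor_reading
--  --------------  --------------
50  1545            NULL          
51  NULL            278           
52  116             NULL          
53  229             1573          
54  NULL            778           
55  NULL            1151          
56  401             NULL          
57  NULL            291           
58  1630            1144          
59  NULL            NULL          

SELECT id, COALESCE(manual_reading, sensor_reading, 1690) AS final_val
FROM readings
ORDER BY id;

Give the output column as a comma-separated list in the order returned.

id=50: manual_reading=1545 → 1545
id=51: manual_reading=NULL, sensor_reading=278 → 278
id=52: manual_reading=116 → 116
id=53: manual_reading=229 → 229
id=54: manual_reading=NULL, sensor_reading=778 → 778
id=55: manual_reading=NULL, sensor_reading=1151 → 1151
id=56: manual_reading=401 → 401
id=57: manual_reading=NULL, sensor_reading=291 → 291
id=58: manual_reading=1630 → 1630
id=59: manual_reading=NULL, sensor_reading=NULL, → literal 1690 → 1690

1545, 278, 116, 229, 778, 1151, 401, 291, 1630, 1690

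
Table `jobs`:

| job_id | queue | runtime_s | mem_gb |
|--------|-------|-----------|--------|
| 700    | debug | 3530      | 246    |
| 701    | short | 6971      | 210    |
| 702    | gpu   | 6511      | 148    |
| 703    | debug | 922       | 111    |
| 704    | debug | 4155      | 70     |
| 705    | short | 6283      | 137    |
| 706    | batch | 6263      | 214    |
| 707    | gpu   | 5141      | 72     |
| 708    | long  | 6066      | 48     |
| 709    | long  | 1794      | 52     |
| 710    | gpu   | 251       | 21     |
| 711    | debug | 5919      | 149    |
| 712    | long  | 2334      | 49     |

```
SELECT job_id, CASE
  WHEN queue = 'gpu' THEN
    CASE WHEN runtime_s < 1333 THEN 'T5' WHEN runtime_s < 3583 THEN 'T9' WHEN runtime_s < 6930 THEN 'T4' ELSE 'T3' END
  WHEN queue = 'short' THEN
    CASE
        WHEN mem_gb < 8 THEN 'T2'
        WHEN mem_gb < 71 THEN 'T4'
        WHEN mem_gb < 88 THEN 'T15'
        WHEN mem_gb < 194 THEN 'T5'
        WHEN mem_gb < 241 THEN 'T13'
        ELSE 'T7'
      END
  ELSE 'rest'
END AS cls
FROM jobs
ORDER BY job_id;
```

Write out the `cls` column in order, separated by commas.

rest, T13, T4, rest, rest, T5, rest, T4, rest, rest, T5, rest, rest

job_id=700: queue='debug' → outer ELSE → rest
job_id=701: queue='short' → inner[mem_gb < 241] → T13
job_id=702: queue='gpu' → inner[runtime_s < 6930] → T4
job_id=703: queue='debug' → outer ELSE → rest
job_id=704: queue='debug' → outer ELSE → rest
job_id=705: queue='short' → inner[mem_gb < 194] → T5
job_id=706: queue='batch' → outer ELSE → rest
job_id=707: queue='gpu' → inner[runtime_s < 6930] → T4
job_id=708: queue='long' → outer ELSE → rest
job_id=709: queue='long' → outer ELSE → rest
job_id=710: queue='gpu' → inner[runtime_s < 1333] → T5
job_id=711: queue='debug' → outer ELSE → rest
job_id=712: queue='long' → outer ELSE → rest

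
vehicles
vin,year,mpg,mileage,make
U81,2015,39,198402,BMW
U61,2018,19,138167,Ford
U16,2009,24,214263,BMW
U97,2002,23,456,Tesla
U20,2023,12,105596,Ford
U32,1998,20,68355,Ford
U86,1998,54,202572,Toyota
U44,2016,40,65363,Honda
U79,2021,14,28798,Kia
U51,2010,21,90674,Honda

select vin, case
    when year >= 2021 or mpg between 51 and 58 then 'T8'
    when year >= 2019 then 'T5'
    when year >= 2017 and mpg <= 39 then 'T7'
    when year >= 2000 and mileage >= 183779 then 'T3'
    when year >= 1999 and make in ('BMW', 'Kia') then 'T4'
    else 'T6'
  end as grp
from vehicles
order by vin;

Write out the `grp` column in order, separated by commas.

vin=U16: year >= 2000 and mileage >= 183779 → T3
vin=U20: year >= 2021 or mpg between 51 and 58 → T8
vin=U32: ELSE → T6
vin=U44: ELSE → T6
vin=U51: ELSE → T6
vin=U61: year >= 2017 and mpg <= 39 → T7
vin=U79: year >= 2021 or mpg between 51 and 58 → T8
vin=U81: year >= 2000 and mileage >= 183779 → T3
vin=U86: year >= 2021 or mpg between 51 and 58 → T8
vin=U97: ELSE → T6

T3, T8, T6, T6, T6, T7, T8, T3, T8, T6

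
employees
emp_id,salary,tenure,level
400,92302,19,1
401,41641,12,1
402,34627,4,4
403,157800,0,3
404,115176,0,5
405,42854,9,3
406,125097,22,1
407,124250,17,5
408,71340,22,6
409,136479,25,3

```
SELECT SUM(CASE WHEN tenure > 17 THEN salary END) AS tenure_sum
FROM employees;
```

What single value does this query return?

425218

emp_id=400: ✓ → 92302
emp_id=401: ✗
emp_id=402: ✗
emp_id=403: ✗
emp_id=404: ✗
emp_id=405: ✗
emp_id=406: ✓ → 125097
emp_id=407: ✗
emp_id=408: ✓ → 71340
emp_id=409: ✓ → 136479
tenure_sum = 92302 + 125097 + 71340 + 136479 = 425218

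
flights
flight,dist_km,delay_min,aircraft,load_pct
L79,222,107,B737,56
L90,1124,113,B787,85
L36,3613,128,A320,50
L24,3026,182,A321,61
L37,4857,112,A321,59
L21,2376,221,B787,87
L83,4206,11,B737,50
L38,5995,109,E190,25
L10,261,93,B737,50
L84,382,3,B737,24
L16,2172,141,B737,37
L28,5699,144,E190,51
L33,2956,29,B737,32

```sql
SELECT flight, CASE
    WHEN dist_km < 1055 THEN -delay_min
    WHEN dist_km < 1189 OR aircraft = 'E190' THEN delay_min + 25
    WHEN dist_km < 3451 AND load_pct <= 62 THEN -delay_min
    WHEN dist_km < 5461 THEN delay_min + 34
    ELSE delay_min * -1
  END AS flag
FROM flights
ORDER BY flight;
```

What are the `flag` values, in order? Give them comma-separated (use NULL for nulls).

-93, -141, 255, -182, 169, -29, 162, 146, 134, -107, 45, -3, 138

flight=L10: dist_km < 1055 → -93
flight=L16: dist_km < 3451 AND load_pct <= 62 → -141
flight=L21: dist_km < 5461 → 255
flight=L24: dist_km < 3451 AND load_pct <= 62 → -182
flight=L28: dist_km < 1189 OR aircraft = 'E190' → 169
flight=L33: dist_km < 3451 AND load_pct <= 62 → -29
flight=L36: dist_km < 5461 → 162
flight=L37: dist_km < 5461 → 146
flight=L38: dist_km < 1189 OR aircraft = 'E190' → 134
flight=L79: dist_km < 1055 → -107
flight=L83: dist_km < 5461 → 45
flight=L84: dist_km < 1055 → -3
flight=L90: dist_km < 1189 OR aircraft = 'E190' → 138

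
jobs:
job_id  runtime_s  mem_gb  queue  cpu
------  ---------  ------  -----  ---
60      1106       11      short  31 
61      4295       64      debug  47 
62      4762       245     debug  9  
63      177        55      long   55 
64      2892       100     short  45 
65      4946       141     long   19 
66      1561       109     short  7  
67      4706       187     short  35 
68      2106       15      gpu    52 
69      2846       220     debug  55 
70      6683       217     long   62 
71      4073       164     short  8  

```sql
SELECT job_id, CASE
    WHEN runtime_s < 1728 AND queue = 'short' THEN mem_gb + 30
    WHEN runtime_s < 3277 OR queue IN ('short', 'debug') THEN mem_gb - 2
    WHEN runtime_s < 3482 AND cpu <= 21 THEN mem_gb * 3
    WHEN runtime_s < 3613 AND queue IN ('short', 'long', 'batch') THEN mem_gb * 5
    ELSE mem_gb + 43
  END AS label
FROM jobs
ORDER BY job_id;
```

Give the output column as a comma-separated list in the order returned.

job_id=60: runtime_s < 1728 AND queue = 'short' → 41
job_id=61: runtime_s < 3277 OR queue IN ('short', 'debug') → 62
job_id=62: runtime_s < 3277 OR queue IN ('short', 'debug') → 243
job_id=63: runtime_s < 3277 OR queue IN ('short', 'debug') → 53
job_id=64: runtime_s < 3277 OR queue IN ('short', 'debug') → 98
job_id=65: ELSE → 184
job_id=66: runtime_s < 1728 AND queue = 'short' → 139
job_id=67: runtime_s < 3277 OR queue IN ('short', 'debug') → 185
job_id=68: runtime_s < 3277 OR queue IN ('short', 'debug') → 13
job_id=69: runtime_s < 3277 OR queue IN ('short', 'debug') → 218
job_id=70: ELSE → 260
job_id=71: runtime_s < 3277 OR queue IN ('short', 'debug') → 162

41, 62, 243, 53, 98, 184, 139, 185, 13, 218, 260, 162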